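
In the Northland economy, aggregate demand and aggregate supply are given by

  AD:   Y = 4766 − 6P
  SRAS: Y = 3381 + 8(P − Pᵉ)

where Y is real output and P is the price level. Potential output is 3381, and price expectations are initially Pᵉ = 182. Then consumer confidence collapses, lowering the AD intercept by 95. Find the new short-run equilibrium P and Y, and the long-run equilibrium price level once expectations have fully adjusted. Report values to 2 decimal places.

Short run: P = 196.14, Y = 3494.14. Long run: P = 215.00.

AD shifts left: new AD is Y = 4671 − 6P. With Pᵉ = 182, SRAS is Y = 1925 + 8P.
Short run: 4671 − 6P = 1925 + 8P gives 2746 = 14P, so P = 196.14 and Y = 4671 − 6P = 3494.14.
Y = 3494.14 is above potential 3381; expectations adjust and SRAS shifts left until Y = 3381.
Long run: on the new AD curve, 3381 = 4671 − 6P gives P = 215.00.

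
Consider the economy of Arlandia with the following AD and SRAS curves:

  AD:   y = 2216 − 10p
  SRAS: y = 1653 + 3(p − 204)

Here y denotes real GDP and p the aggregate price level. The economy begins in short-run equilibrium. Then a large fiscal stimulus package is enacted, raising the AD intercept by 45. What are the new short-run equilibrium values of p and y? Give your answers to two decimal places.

This is a positive demand shock: AD shifts right.
New AD: y = 2261 − 10p.
SRAS can be written y = 1041 + 3p.
Set AD = SRAS: 2261 − 10p = 1041 + 3p, so 1220 = 13p and p = 93.85.
Substituting into AD, y = 1322.54.

p = 93.85, y = 1322.54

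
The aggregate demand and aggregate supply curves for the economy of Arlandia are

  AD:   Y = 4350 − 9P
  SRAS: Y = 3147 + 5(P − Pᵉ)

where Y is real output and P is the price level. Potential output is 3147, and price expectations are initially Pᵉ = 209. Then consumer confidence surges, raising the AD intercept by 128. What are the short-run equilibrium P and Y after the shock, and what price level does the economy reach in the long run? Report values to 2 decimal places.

Short run: P = 169.71, Y = 2950.57. Long run: P = 147.89.

AD shifts right: new AD is Y = 4478 − 9P. With Pᵉ = 209, SRAS is Y = 2102 + 5P.
Short run: 4478 − 9P = 2102 + 5P gives 2376 = 14P, so P = 169.71 and Y = 4478 − 9P = 2950.57.
Y = 2950.57 is below potential 3147; expectations adjust and SRAS shifts right until Y = 3147.
Long run: on the new AD curve, 3147 = 4478 − 9P gives P = 147.89.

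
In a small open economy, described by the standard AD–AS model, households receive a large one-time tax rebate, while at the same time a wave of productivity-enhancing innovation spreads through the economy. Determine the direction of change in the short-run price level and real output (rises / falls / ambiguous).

Price level: ambiguous; output: rises

The first event is a positive demand shock: AD shifts right, which by itself pushes P up and Y up.
The second is a favourable supply shock: SRAS shifts right, which by itself pushes P down and Y up.
The two shocks push P in opposite directions, so the effect on P is ambiguous. Both shocks push Y up, so Y rises.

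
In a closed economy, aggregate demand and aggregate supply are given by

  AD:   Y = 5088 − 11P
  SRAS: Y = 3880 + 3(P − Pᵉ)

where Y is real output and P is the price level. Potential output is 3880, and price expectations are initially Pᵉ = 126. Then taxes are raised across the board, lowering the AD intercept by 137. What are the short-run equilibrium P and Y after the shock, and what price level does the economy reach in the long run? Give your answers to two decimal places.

Short run: P = 103.50, Y = 3812.50. Long run: P = 97.36.

AD shifts left: new AD is Y = 4951 − 11P. With Pᵉ = 126, SRAS is Y = 3502 + 3P.
Short run: 4951 − 11P = 3502 + 3P gives 1449 = 14P, so P = 103.50 and Y = 4951 − 11P = 3812.50.
Y = 3812.50 is below potential 3880; expectations adjust and SRAS shifts right until Y = 3880.
Long run: on the new AD curve, 3880 = 4951 − 11P gives P = 97.36.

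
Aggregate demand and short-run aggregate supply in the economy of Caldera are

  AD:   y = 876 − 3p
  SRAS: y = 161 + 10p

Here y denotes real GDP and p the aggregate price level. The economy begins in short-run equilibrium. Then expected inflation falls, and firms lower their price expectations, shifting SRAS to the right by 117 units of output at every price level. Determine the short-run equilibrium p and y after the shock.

p = 46, y = 738

This is a positive supply shock: SRAS shifts right.
New SRAS: y = 278 + 10p.
Set AD = SRAS: 876 − 3p = 278 + 10p, so 598 = 13p and p = 46.
y = 876 − 3·46 = 738.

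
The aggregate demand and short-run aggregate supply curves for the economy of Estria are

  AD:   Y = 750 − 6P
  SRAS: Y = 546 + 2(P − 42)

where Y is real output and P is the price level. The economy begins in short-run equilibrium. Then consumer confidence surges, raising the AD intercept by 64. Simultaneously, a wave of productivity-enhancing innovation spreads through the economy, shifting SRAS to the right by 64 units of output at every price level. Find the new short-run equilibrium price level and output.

After both shocks: AD is Y = 814 − 6P and SRAS is Y = 526 + 2P.
Setting them equal: 288 = 8P, so P = 36.
Y = 814 − 6·36 = 598.

P = 36, Y = 598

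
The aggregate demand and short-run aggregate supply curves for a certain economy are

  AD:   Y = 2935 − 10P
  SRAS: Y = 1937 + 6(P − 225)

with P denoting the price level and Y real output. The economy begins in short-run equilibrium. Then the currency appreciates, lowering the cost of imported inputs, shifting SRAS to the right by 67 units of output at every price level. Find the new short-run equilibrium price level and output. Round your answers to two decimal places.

P = 142.56, Y = 1509.38

This is a positive supply shock: SRAS shifts right.
New SRAS: Y = 654 + 6P.
Set AD = SRAS: 2935 − 10P = 654 + 6P, so 2281 = 16P and P = 142.56.
Substituting into AD, Y = 1509.38.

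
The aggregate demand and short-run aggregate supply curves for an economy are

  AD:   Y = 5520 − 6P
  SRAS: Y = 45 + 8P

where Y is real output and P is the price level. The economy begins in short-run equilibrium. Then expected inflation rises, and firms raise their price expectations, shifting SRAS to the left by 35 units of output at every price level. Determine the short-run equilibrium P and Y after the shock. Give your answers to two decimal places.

This is a negative supply shock: SRAS shifts left.
New SRAS: Y = 10 + 8P.
Set AD = SRAS: 5520 − 6P = 10 + 8P, so 5510 = 14P and P = 393.57.
Substituting into AD, Y = 3158.57.

P = 393.57, Y = 3158.57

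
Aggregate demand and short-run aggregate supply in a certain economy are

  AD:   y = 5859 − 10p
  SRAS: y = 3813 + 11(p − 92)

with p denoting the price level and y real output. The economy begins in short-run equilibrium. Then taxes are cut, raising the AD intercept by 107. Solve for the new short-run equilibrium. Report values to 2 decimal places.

p = 150.71, y = 4458.86

This is a positive demand shock: AD shifts right.
New AD: y = 5966 − 10p.
SRAS can be written y = 2801 + 11p.
Set AD = SRAS: 5966 − 10p = 2801 + 11p, so 3165 = 21p and p = 150.71.
Substituting into AD, y = 4458.86.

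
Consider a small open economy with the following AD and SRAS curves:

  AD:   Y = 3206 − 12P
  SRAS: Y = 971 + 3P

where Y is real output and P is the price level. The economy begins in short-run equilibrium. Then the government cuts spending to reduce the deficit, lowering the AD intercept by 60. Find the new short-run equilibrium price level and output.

This is a negative demand shock: AD shifts left.
New AD: Y = 3146 − 12P.
Set AD = SRAS: 3146 − 12P = 971 + 3P, so 2175 = 15P and P = 145.
Y = 3146 − 12·145 = 1406.

P = 145, Y = 1406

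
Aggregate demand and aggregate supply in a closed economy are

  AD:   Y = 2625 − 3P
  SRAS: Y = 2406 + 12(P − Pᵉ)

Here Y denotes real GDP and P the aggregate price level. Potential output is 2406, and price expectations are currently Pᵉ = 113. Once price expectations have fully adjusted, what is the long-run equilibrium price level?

Long-run P = 73

Short run: with Pᵉ = 113, SRAS is Y = 1050 + 12P. Setting AD = SRAS gives 1575 = 15P, so P = 105 and Y = 2625 − 3·105 = 2310.
Output 2310 is below potential 2406, so over time expected prices fall and SRAS shifts right until Y returns to 2406.
Long run: Y = 2406 on the AD curve gives 2406 = 2625 − 3P, so P = 73.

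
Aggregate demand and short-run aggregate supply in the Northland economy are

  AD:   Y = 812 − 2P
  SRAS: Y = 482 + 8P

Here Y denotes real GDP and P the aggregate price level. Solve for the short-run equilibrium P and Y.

Set AD = SRAS: 812 − 2P = 482 + 8P, so 330 = 10P and P = 33.
Then Y = 812 − 2·33 = 746.

P = 33, Y = 746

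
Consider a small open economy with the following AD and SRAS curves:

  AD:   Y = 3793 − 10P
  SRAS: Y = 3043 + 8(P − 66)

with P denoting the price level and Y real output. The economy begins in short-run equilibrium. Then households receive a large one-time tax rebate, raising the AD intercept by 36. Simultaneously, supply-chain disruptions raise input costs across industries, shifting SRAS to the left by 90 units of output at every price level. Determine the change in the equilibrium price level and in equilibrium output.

After both shocks: AD is Y = 3829 − 10P and SRAS is Y = 2425 + 8P.
Setting them equal: 1404 = 18P, so P = 78.
Y = 3829 − 10·78 = 3049.
Initially P = 71, Y = 3083, so ΔP = +7 and ΔY = -34.

ΔP = +7, ΔY = -34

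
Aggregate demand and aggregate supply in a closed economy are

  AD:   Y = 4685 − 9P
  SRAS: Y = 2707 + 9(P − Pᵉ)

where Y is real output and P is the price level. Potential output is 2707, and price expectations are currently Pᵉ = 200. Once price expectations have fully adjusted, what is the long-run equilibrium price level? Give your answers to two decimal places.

Long-run P = 219.78

Short run: with Pᵉ = 200, SRAS is Y = 907 + 9P. Setting AD = SRAS gives 3778 = 18P, so P = 209.89 and Y = 4685 − 9P = 2796.00.
Output 2796.00 is above potential 2707, so over time expected prices rise and SRAS shifts left until Y returns to 2707.
Long run: Y = 2707 on the AD curve gives 2707 = 4685 − 9P, so P = 219.78.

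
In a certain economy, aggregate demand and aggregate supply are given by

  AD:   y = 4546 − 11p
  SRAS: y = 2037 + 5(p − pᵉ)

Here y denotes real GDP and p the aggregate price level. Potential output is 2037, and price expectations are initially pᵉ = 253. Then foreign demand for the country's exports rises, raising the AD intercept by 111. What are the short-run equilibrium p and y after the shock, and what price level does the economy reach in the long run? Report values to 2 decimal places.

Short run: p = 242.81, y = 1986.06. Long run: p = 238.18.

AD shifts right: new AD is y = 4657 − 11p. With pᵉ = 253, SRAS is y = 772 + 5p.
Short run: 4657 − 11p = 772 + 5p gives 3885 = 16p, so p = 242.81 and y = 4657 − 11p = 1986.06.
y = 1986.06 is below potential 2037; expectations adjust and SRAS shifts right until y = 2037.
Long run: on the new AD curve, 2037 = 4657 − 11p gives p = 238.18.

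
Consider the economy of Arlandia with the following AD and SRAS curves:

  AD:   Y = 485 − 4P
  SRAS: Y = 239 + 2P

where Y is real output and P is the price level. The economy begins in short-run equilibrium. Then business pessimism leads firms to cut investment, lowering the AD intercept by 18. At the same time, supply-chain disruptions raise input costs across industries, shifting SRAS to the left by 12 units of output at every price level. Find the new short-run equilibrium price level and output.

P = 40, Y = 307

After both shocks: AD is Y = 467 − 4P and SRAS is Y = 227 + 2P.
Setting them equal: 240 = 6P, so P = 40.
Y = 467 − 4·40 = 307.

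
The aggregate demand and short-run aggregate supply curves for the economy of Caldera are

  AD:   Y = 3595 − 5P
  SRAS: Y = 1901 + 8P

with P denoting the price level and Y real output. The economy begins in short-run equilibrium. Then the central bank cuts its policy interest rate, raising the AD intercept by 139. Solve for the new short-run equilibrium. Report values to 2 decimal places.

This is a positive demand shock: AD shifts right.
New AD: Y = 3734 − 5P.
Set AD = SRAS: 3734 − 5P = 1901 + 8P, so 1833 = 13P and P = 141.00.
Substituting into AD, Y = 3029.00.

P = 141.00, Y = 3029.00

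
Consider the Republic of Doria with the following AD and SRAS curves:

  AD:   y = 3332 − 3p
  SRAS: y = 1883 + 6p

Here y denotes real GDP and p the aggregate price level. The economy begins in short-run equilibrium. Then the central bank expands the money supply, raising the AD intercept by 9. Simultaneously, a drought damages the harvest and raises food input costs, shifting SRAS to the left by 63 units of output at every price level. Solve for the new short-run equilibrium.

p = 169, y = 2834

After both shocks: AD is y = 3341 − 3p and SRAS is y = 1820 + 6p.
Setting them equal: 1521 = 9p, so p = 169.
y = 3341 − 3·169 = 2834.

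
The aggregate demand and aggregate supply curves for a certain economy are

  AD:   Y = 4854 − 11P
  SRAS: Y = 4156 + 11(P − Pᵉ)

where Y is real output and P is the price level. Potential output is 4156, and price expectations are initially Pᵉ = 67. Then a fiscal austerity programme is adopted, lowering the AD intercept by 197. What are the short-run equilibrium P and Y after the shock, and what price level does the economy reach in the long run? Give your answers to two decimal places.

Short run: P = 56.27, Y = 4038.00. Long run: P = 45.55.

AD shifts left: new AD is Y = 4657 − 11P. With Pᵉ = 67, SRAS is Y = 3419 + 11P.
Short run: 4657 − 11P = 3419 + 11P gives 1238 = 22P, so P = 56.27 and Y = 4657 − 11P = 4038.00.
Y = 4038.00 is below potential 4156; expectations adjust and SRAS shifts right until Y = 4156.
Long run: on the new AD curve, 4156 = 4657 − 11P gives P = 45.55.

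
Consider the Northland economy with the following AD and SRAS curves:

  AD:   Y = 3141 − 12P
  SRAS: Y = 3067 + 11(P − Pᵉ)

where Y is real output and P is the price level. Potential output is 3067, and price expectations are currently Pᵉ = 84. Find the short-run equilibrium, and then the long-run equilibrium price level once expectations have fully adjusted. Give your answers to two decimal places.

Short run: P = 43.39, Y = 2620.30. Long run: P = 6.17.

Short run: with Pᵉ = 84, SRAS is Y = 2143 + 11P. Setting AD = SRAS gives 998 = 23P, so P = 43.39 and Y = 3141 − 12P = 2620.30.
Output 2620.30 is below potential 3067, so over time expected prices fall and SRAS shifts right until Y returns to 3067.
Long run: Y = 3067 on the AD curve gives 3067 = 3141 − 12P, so P = 6.17.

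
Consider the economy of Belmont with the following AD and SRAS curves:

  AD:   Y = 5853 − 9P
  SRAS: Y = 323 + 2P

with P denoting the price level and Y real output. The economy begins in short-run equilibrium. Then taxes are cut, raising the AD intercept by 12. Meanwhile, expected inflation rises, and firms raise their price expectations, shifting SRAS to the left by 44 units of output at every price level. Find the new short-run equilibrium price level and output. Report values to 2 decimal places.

After both shocks: AD is Y = 5865 − 9P and SRAS is Y = 279 + 2P.
Setting them equal: 5586 = 11P, so P = 507.82.
Substituting into AD, Y = 1294.64.

P = 507.82, Y = 1294.64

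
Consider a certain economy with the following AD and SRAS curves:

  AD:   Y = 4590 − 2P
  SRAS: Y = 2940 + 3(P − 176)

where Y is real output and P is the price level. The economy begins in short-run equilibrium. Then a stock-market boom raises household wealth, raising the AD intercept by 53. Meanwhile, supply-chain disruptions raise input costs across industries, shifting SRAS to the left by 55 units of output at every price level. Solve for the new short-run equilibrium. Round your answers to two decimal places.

After both shocks: AD is Y = 4643 − 2P and SRAS is Y = 2357 + 3P.
Setting them equal: 2286 = 5P, so P = 457.20.
Substituting into AD, Y = 3728.60.

P = 457.20, Y = 3728.60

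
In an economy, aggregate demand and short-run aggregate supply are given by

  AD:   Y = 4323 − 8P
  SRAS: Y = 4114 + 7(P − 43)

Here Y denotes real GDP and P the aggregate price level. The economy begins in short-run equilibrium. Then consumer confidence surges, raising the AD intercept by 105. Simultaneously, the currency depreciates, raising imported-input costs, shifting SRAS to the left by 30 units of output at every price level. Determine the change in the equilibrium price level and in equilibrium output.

After both shocks: AD is Y = 4428 − 8P and SRAS is Y = 3783 + 7P.
Setting them equal: 645 = 15P, so P = 43.
Y = 4428 − 8·43 = 4084.
Initially P = 34, Y = 4051, so ΔP = +9 and ΔY = +33.

ΔP = +9, ΔY = +33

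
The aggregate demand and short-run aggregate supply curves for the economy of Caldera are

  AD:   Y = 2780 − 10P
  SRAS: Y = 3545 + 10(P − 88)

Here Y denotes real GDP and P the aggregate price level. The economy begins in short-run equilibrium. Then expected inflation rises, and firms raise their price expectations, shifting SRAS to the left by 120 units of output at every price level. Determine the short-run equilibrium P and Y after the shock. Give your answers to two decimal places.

P = 11.75, Y = 2662.50

This is a negative supply shock: SRAS shifts left.
New SRAS: Y = 2545 + 10P.
Set AD = SRAS: 2780 − 10P = 2545 + 10P, so 235 = 20P and P = 11.75.
Substituting into AD, Y = 2662.50.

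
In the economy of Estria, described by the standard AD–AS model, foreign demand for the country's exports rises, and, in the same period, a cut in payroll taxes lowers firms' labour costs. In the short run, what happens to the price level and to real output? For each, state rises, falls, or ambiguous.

Price level: ambiguous; output: rises

The first event is a positive demand shock: AD shifts right, which by itself pushes P up and Y up.
The second is a favourable supply shock: SRAS shifts right, which by itself pushes P down and Y up.
The two shocks push P in opposite directions, so the effect on P is ambiguous. Both shocks push Y up, so Y rises.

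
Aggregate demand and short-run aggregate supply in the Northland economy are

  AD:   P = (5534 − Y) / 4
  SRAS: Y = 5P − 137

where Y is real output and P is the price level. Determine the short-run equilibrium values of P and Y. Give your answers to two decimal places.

P = 630.11, Y = 3013.56

Rearrange AD to Y = 5534 − 4P.
Set AD = SRAS: 5534 − 4P = 5P − 137, so 5671 = 9P and P = 630.11.
Substituting into AD, Y = 5534 − 4P = 3013.56.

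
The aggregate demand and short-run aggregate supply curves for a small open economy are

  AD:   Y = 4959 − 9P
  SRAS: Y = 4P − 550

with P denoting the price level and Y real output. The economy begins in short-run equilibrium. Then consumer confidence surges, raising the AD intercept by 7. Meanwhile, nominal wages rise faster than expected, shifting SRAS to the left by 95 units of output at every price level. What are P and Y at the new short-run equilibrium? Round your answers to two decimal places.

After both shocks: AD is Y = 4966 − 9P and SRAS is Y = 4P − 645.
Setting them equal: 5611 = 13P, so P = 431.62.
Substituting into AD, Y = 1081.46.

P = 431.62, Y = 1081.46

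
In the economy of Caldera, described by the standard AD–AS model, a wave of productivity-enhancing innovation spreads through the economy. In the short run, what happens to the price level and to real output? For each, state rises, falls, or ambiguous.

This is a favourable supply shock: SRAS shifts right.
Moving along the downward-sloping AD curve, P falls and Y rises.

Price level: falls; output: rises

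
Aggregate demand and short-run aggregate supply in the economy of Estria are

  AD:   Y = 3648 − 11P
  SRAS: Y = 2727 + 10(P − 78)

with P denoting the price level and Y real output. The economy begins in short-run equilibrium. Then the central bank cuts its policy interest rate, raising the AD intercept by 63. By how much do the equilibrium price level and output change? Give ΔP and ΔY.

This is a positive demand shock: AD shifts right.
New AD: Y = 3711 − 11P.
SRAS can be written Y = 1947 + 10P.
Set AD = SRAS: 3711 − 11P = 1947 + 10P, so 1764 = 21P and P = 84.
Y = 3711 − 11·84 = 2787.
Initially P = 81, Y = 2757, so ΔP = +3 and ΔY = +30.

ΔP = +3, ΔY = +30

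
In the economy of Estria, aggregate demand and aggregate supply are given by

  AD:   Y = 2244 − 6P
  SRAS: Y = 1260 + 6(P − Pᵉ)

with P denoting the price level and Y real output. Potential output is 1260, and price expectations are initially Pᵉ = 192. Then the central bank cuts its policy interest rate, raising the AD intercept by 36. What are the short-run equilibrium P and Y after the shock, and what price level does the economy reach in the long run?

Short run: P = 181, Y = 1194. Long run: P = 170.

AD shifts right: new AD is Y = 2280 − 6P. With Pᵉ = 192, SRAS is Y = 108 + 6P.
Short run: 2280 − 6P = 108 + 6P gives 2172 = 12P, so P = 181 and Y = 2280 − 6·181 = 1194.
Y = 1194 is below potential 1260; expectations adjust and SRAS shifts right until Y = 1260.
Long run: on the new AD curve, 1260 = 2280 − 6P gives P = 170.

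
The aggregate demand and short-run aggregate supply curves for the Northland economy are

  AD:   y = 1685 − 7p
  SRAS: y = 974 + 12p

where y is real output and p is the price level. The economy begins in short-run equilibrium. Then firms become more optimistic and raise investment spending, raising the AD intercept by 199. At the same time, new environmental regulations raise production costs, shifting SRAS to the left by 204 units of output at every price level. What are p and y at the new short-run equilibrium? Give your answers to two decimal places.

After both shocks: AD is y = 1884 − 7p and SRAS is y = 770 + 12p.
Setting them equal: 1114 = 19p, so p = 58.63.
Substituting into AD, y = 1473.58.

p = 58.63, y = 1473.58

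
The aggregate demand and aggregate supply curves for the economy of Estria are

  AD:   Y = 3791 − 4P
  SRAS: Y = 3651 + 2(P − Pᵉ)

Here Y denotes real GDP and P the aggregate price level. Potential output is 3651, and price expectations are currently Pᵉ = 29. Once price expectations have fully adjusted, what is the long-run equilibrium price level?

Long-run P = 35

Short run: with Pᵉ = 29, SRAS is Y = 3593 + 2P. Setting AD = SRAS gives 198 = 6P, so P = 33 and Y = 3791 − 4·33 = 3659.
Output 3659 is above potential 3651, so over time expected prices rise and SRAS shifts left until Y returns to 3651.
Long run: Y = 3651 on the AD curve gives 3651 = 3791 − 4P, so P = 35.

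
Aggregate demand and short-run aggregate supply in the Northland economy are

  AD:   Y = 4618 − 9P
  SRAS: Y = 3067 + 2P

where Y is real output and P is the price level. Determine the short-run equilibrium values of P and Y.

Set AD = SRAS: 4618 − 9P = 3067 + 2P, so 1551 = 11P and P = 141.
Then Y = 4618 − 9·141 = 3349.

P = 141, Y = 3349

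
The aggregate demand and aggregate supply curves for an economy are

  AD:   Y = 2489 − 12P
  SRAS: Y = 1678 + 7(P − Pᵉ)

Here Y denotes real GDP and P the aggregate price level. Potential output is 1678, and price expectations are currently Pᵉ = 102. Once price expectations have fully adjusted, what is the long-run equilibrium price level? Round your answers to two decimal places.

Long-run P = 67.58

Short run: with Pᵉ = 102, SRAS is Y = 964 + 7P. Setting AD = SRAS gives 1525 = 19P, so P = 80.26 and Y = 2489 − 12P = 1525.84.
Output 1525.84 is below potential 1678, so over time expected prices fall and SRAS shifts right until Y returns to 1678.
Long run: Y = 1678 on the AD curve gives 1678 = 2489 − 12P, so P = 67.58.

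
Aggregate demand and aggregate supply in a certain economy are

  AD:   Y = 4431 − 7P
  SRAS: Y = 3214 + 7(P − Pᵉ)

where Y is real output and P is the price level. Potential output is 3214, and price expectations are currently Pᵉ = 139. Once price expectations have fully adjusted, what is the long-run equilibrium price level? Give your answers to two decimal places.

Short run: with Pᵉ = 139, SRAS is Y = 2241 + 7P. Setting AD = SRAS gives 2190 = 14P, so P = 156.43 and Y = 4431 − 7P = 3336.00.
Output 3336.00 is above potential 3214, so over time expected prices rise and SRAS shifts left until Y returns to 3214.
Long run: Y = 3214 on the AD curve gives 3214 = 4431 − 7P, so P = 173.86.

Long-run P = 173.86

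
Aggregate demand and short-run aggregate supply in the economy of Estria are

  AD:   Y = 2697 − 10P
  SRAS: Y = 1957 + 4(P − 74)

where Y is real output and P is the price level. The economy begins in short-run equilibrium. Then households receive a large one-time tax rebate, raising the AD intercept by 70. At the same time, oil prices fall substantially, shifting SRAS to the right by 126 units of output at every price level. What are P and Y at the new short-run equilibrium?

After both shocks: AD is Y = 2767 − 10P and SRAS is Y = 1787 + 4P.
Setting them equal: 980 = 14P, so P = 70.
Y = 2767 − 10·70 = 2067.

P = 70, Y = 2067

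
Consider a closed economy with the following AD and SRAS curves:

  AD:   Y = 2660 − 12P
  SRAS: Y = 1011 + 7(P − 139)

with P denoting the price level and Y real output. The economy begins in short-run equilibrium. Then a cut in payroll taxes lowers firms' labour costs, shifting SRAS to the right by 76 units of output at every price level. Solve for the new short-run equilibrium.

P = 134, Y = 1052

This is a positive supply shock: SRAS shifts right.
New SRAS: Y = 114 + 7P.
Set AD = SRAS: 2660 − 12P = 114 + 7P, so 2546 = 19P and P = 134.
Y = 2660 − 12·134 = 1052.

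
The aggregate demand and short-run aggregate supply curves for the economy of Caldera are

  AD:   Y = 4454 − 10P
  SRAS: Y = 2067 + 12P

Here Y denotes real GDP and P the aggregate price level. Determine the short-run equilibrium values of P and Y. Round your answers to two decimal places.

P = 108.50, Y = 3369.00

Set AD = SRAS: 4454 − 10P = 2067 + 12P, so 2387 = 22P and P = 108.50.
Substituting into AD, Y = 4454 − 10P = 3369.00.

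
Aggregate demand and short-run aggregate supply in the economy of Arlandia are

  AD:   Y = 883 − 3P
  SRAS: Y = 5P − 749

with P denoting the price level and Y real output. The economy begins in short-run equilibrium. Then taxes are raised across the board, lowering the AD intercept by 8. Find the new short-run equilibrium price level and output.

This is a negative demand shock: AD shifts left.
New AD: Y = 875 − 3P.
Set AD = SRAS: 875 − 3P = 5P − 749, so 1624 = 8P and P = 203.
Y = 875 − 3·203 = 266.

P = 203, Y = 266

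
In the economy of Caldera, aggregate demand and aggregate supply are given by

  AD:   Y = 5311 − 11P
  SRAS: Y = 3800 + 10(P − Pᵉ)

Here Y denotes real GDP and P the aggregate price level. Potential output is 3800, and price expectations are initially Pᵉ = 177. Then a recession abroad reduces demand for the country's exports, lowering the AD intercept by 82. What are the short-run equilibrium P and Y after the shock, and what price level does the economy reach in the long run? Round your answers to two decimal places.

AD shifts left: new AD is Y = 5229 − 11P. With Pᵉ = 177, SRAS is Y = 2030 + 10P.
Short run: 5229 − 11P = 2030 + 10P gives 3199 = 21P, so P = 152.33 and Y = 5229 − 11P = 3553.33.
Y = 3553.33 is below potential 3800; expectations adjust and SRAS shifts right until Y = 3800.
Long run: on the new AD curve, 3800 = 5229 − 11P gives P = 129.91.

Short run: P = 152.33, Y = 3553.33. Long run: P = 129.91.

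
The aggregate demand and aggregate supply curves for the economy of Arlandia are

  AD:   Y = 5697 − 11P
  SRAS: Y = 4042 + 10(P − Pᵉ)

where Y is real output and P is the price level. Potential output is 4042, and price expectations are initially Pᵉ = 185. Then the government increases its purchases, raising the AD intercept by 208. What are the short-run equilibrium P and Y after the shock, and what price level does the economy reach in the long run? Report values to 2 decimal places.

AD shifts right: new AD is Y = 5905 − 11P. With Pᵉ = 185, SRAS is Y = 2192 + 10P.
Short run: 5905 − 11P = 2192 + 10P gives 3713 = 21P, so P = 176.81 and Y = 5905 − 11P = 3960.10.
Y = 3960.10 is below potential 4042; expectations adjust and SRAS shifts right until Y = 4042.
Long run: on the new AD curve, 4042 = 5905 − 11P gives P = 169.36.

Short run: P = 176.81, Y = 3960.10. Long run: P = 169.36.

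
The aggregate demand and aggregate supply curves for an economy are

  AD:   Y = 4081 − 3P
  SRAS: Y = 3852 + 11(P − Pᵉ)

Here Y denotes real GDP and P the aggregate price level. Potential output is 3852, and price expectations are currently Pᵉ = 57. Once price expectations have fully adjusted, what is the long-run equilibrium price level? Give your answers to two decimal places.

Long-run P = 76.33

Short run: with Pᵉ = 57, SRAS is Y = 3225 + 11P. Setting AD = SRAS gives 856 = 14P, so P = 61.14 and Y = 4081 − 3P = 3897.57.
Output 3897.57 is above potential 3852, so over time expected prices rise and SRAS shifts left until Y returns to 3852.
Long run: Y = 3852 on the AD curve gives 3852 = 4081 − 3P, so P = 76.33.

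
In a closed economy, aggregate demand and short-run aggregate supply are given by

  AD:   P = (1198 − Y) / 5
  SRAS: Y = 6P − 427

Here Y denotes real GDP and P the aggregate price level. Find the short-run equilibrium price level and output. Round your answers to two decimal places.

P = 147.73, Y = 459.36

Rearrange AD to Y = 1198 − 5P.
Set AD = SRAS: 1198 − 5P = 6P − 427, so 1625 = 11P and P = 147.73.
Substituting into AD, Y = 1198 − 5P = 459.36.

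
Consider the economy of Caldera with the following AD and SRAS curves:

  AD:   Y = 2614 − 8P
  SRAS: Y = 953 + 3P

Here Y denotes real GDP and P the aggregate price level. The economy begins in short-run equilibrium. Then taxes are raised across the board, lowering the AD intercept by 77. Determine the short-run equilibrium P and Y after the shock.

P = 144, Y = 1385

This is a negative demand shock: AD shifts left.
New AD: Y = 2537 − 8P.
Set AD = SRAS: 2537 − 8P = 953 + 3P, so 1584 = 11P and P = 144.
Y = 2537 − 8·144 = 1385.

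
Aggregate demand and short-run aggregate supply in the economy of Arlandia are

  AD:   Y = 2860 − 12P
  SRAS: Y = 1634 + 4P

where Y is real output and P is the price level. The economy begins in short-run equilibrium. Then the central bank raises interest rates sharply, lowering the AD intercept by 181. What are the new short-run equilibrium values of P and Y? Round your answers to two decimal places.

This is a negative demand shock: AD shifts left.
New AD: Y = 2679 − 12P.
Set AD = SRAS: 2679 − 12P = 1634 + 4P, so 1045 = 16P and P = 65.31.
Substituting into AD, Y = 1895.25.

P = 65.31, Y = 1895.25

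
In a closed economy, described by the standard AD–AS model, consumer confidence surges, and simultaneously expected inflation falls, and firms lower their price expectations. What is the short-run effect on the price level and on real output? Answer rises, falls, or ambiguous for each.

Price level: ambiguous; output: rises

The first event is a positive demand shock: AD shifts right, which by itself pushes P up and Y up.
The second is a favourable supply shock: SRAS shifts right, which by itself pushes P down and Y up.
The two shocks push P in opposite directions, so the effect on P is ambiguous. Both shocks push Y up, so Y rises.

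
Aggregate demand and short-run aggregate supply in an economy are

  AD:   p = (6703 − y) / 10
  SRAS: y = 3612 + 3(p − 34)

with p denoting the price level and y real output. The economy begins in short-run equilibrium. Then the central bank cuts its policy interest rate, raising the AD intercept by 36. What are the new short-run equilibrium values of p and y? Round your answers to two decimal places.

This is a positive demand shock: AD shifts right.
New AD: y = 6739 − 10p.
SRAS can be written y = 3510 + 3p.
Set AD = SRAS: 6739 − 10p = 3510 + 3p, so 3229 = 13p and p = 248.38.
Substituting into AD, y = 4255.15.

p = 248.38, y = 4255.15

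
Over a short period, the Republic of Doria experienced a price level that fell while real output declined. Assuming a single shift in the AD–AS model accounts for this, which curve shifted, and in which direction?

P fell and Y fell. An AD shift moves P and Y in the same direction; an SRAS shift moves them in opposite directions.
Here P and Y moved in the same direction, so the AD curve shifted.
Since Y fell, AD shifted left.

AD shifted left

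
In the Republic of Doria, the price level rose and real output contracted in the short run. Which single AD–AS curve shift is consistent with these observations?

P rose and Y fell. An AD shift moves P and Y in the same direction; an SRAS shift moves them in opposite directions.
Here P and Y moved in opposite directions, so the SRAS curve shifted.
Since Y fell, SRAS shifted left.

SRAS shifted left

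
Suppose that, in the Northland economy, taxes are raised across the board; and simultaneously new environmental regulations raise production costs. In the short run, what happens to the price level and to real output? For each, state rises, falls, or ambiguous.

The first event is a negative demand shock: AD shifts left, which by itself pushes P down and Y down.
The second is an adverse supply shock: SRAS shifts left, which by itself pushes P up and Y down.
The two shocks push P in opposite directions, so the effect on P is ambiguous. Both shocks push Y down, so Y falls.

Price level: ambiguous; output: falls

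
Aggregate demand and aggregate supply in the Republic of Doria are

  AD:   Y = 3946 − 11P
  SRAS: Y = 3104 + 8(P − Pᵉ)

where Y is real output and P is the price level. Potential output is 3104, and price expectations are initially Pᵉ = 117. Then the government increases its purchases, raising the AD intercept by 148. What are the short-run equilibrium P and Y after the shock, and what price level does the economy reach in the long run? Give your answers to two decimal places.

AD shifts right: new AD is Y = 4094 − 11P. With Pᵉ = 117, SRAS is Y = 2168 + 8P.
Short run: 4094 − 11P = 2168 + 8P gives 1926 = 19P, so P = 101.37 and Y = 4094 − 11P = 2978.95.
Y = 2978.95 is below potential 3104; expectations adjust and SRAS shifts right until Y = 3104.
Long run: on the new AD curve, 3104 = 4094 − 11P gives P = 90.00.

Short run: P = 101.37, Y = 2978.95. Long run: P = 90.00.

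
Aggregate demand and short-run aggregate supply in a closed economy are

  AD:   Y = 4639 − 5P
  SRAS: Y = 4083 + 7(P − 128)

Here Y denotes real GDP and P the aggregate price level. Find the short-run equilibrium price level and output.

Write SRAS as Y = 4083 + 7P − 896 = 3187 + 7P.
Set AD = SRAS: 4639 − 5P = 3187 + 7P, so 1452 = 12P and P = 121.
Then Y = 4639 − 5·121 = 4034.

P = 121, Y = 4034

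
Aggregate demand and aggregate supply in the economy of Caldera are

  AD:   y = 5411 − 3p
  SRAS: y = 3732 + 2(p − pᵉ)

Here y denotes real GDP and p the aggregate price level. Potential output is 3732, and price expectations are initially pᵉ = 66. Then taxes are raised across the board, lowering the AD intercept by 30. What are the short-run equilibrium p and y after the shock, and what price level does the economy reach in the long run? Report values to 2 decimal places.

AD shifts left: new AD is y = 5381 − 3p. With pᵉ = 66, SRAS is y = 3600 + 2p.
Short run: 5381 − 3p = 3600 + 2p gives 1781 = 5p, so p = 356.20 and y = 5381 − 3p = 4312.40.
y = 4312.40 is above potential 3732; expectations adjust and SRAS shifts left until y = 3732.
Long run: on the new AD curve, 3732 = 5381 − 3p gives p = 549.67.

Short run: p = 356.20, y = 4312.40. Long run: p = 549.67.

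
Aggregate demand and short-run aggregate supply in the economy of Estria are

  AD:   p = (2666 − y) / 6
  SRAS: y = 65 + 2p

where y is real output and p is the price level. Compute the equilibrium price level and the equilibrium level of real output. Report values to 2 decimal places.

Rearrange AD to y = 2666 − 6p.
Set AD = SRAS: 2666 − 6p = 65 + 2p, so 2601 = 8p and p = 325.13.
Substituting into AD, y = 2666 − 6p = 715.25.

p = 325.13, y = 715.25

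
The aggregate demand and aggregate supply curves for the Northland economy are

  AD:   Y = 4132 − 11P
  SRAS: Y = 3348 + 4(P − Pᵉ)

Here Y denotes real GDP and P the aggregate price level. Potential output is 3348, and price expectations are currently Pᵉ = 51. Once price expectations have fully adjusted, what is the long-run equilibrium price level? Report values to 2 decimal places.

Short run: with Pᵉ = 51, SRAS is Y = 3144 + 4P. Setting AD = SRAS gives 988 = 15P, so P = 65.87 and Y = 4132 − 11P = 3407.47.
Output 3407.47 is above potential 3348, so over time expected prices rise and SRAS shifts left until Y returns to 3348.
Long run: Y = 3348 on the AD curve gives 3348 = 4132 − 11P, so P = 71.27.

Long-run P = 71.27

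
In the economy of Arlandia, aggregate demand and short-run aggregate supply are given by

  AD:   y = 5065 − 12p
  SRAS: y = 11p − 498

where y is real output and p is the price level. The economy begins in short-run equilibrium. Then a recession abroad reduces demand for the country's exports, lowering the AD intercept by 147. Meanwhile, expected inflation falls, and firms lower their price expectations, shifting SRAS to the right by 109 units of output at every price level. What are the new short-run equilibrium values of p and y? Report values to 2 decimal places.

p = 230.74, y = 2149.13

After both shocks: AD is y = 4918 − 12p and SRAS is y = 11p − 389.
Setting them equal: 5307 = 23p, so p = 230.74.
Substituting into AD, y = 2149.13.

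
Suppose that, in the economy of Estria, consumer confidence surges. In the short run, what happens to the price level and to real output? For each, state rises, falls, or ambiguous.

Price level: rises; output: rises

This is a positive demand shock: AD shifts right.
Moving along the upward-sloping SRAS curve, P rises and Y rises.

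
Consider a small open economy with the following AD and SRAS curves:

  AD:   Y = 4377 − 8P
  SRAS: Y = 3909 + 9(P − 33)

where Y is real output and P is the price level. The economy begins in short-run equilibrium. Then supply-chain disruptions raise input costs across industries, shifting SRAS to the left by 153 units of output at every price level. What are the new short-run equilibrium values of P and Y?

P = 54, Y = 3945

This is a negative supply shock: SRAS shifts left.
New SRAS: Y = 3459 + 9P.
Set AD = SRAS: 4377 − 8P = 3459 + 9P, so 918 = 17P and P = 54.
Y = 4377 − 8·54 = 3945.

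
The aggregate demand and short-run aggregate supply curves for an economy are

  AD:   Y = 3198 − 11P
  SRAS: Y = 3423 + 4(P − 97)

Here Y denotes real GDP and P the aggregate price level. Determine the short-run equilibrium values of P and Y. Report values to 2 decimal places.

P = 10.87, Y = 3078.47

Write SRAS as Y = 3423 + 4P − 388 = 3035 + 4P.
Set AD = SRAS: 3198 − 11P = 3035 + 4P, so 163 = 15P and P = 10.87.
Substituting into AD, Y = 3198 − 11P = 3078.47.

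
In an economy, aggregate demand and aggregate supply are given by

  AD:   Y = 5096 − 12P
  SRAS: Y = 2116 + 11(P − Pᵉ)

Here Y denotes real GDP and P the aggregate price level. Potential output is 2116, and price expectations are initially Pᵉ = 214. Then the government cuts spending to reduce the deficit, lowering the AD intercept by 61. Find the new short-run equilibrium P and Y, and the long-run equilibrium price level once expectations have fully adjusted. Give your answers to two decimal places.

AD shifts left: new AD is Y = 5035 − 12P. With Pᵉ = 214, SRAS is Y = 11P − 238.
Short run: 5035 − 12P = 11P − 238 gives 5273 = 23P, so P = 229.26 and Y = 5035 − 12P = 2283.87.
Y = 2283.87 is above potential 2116; expectations adjust and SRAS shifts left until Y = 2116.
Long run: on the new AD curve, 2116 = 5035 − 12P gives P = 243.25.

Short run: P = 229.26, Y = 2283.87. Long run: P = 243.25.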